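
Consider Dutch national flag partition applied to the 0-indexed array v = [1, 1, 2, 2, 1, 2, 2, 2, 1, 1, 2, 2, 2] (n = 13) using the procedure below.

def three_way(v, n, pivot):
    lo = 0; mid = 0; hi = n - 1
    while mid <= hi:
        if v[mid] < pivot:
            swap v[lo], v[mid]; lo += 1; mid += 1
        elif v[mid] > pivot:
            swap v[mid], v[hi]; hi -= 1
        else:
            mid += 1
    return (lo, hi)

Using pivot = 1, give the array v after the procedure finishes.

[1, 1, 1, 1, 1, 2, 2, 2, 2, 2, 2, 2, 2]

pivot = 1; lo=0, mid=0, hi=12
v[mid]=1=1: mid=1
v[mid]=1=1: mid=2
v[mid]=2>1: swap v[2],v[12]; hi=11 → [1, 1, 2, 2, 1, 2, 2, 2, 1, 1, 2, 2, 2]
v[mid]=2>1: swap v[2],v[11]; hi=10 → [1, 1, 2, 2, 1, 2, 2, 2, 1, 1, 2, 2, 2]
v[mid]=2>1: swap v[2],v[10]; hi=9 → [1, 1, 2, 2, 1, 2, 2, 2, 1, 1, 2, 2, 2]
v[mid]=2>1: swap v[2],v[9]; hi=8 → [1, 1, 1, 2, 1, 2, 2, 2, 1, 2, 2, 2, 2]
v[mid]=1=1: mid=3
v[mid]=2>1: swap v[3],v[8]; hi=7 → [1, 1, 1, 1, 1, 2, 2, 2, 2, 2, 2, 2, 2]
v[mid]=1=1: mid=4
v[mid]=1=1: mid=5
v[mid]=2>1: swap v[5],v[7]; hi=6 → [1, 1, 1, 1, 1, 2, 2, 2, 2, 2, 2, 2, 2]
v[mid]=2>1: swap v[5],v[6]; hi=5 → [1, 1, 1, 1, 1, 2, 2, 2, 2, 2, 2, 2, 2]
v[mid]=2>1: swap v[5],v[5]; hi=4 → [1, 1, 1, 1, 1, 2, 2, 2, 2, 2, 2, 2, 2]
end: lo=0, hi=4; v = [1, 1, 1, 1, 1, 2, 2, 2, 2, 2, 2, 2, 2]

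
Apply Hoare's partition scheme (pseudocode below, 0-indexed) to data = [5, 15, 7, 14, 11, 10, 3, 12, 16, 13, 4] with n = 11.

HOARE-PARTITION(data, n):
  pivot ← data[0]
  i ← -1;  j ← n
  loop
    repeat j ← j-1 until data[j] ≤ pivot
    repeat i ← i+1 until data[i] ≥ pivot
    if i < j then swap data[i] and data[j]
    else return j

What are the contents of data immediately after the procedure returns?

pivot=5
j stops at 10 (4), i stops at 0 (5); swap ⇒ [4, 15, 7, 14, 11, 10, 3, 12, 16, 13, 5]
j stops at 6 (3), i stops at 1 (15); swap ⇒ [4, 3, 7, 14, 11, 10, 15, 12, 16, 13, 5]
j stops at 1, i stops at 2; i≥j ⇒ return 1. data=[4, 3, 7, 14, 11, 10, 15, 12, 16, 13, 5]

[4, 3, 7, 14, 11, 10, 15, 12, 16, 13, 5]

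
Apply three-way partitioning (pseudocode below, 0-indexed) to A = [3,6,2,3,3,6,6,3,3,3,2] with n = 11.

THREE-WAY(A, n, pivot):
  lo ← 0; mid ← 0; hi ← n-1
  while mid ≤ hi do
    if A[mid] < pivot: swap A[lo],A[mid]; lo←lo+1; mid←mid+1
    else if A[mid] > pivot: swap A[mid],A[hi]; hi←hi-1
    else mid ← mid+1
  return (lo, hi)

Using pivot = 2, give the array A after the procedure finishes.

pivot = 2; lo=0, mid=0, hi=10
A[mid]=3>2: swap A[0],A[10]; hi=9 → [2,6,2,3,3,6,6,3,3,3,3]
A[mid]=2=2: mid=1
A[mid]=6>2: swap A[1],A[9]; hi=8 → [2,3,2,3,3,6,6,3,3,6,3]
A[mid]=3>2: swap A[1],A[8]; hi=7 → [2,3,2,3,3,6,6,3,3,6,3]
A[mid]=3>2: swap A[1],A[7]; hi=6 → [2,3,2,3,3,6,6,3,3,6,3]
A[mid]=3>2: swap A[1],A[6]; hi=5 → [2,6,2,3,3,6,3,3,3,6,3]
A[mid]=6>2: swap A[1],A[5]; hi=4 → [2,6,2,3,3,6,3,3,3,6,3]
A[mid]=6>2: swap A[1],A[4]; hi=3 → [2,3,2,3,6,6,3,3,3,6,3]
A[mid]=3>2: swap A[1],A[3]; hi=2 → [2,3,2,3,6,6,3,3,3,6,3]
A[mid]=3>2: swap A[1],A[2]; hi=1 → [2,2,3,3,6,6,3,3,3,6,3]
A[mid]=2=2: mid=2
end: lo=0, hi=1; A = [2,2,3,3,6,6,3,3,3,6,3]

[2,2,3,3,6,6,3,3,3,6,3]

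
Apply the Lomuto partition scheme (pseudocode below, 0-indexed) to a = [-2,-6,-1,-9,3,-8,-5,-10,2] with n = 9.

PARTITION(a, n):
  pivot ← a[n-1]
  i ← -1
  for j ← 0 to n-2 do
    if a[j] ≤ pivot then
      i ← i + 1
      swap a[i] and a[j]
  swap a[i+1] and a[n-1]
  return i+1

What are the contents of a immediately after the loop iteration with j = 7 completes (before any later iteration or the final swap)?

pivot = a[8] = 2; i = -1
j=0: a[0]=-2 ≤ 2 → i=0, swap a[0],a[0] (no change) → [-2,-6,-1,-9,3,-8,-5,-10,2]
j=1: a[1]=-6 ≤ 2 → i=1, swap a[1],a[1] (no change) → [-2,-6,-1,-9,3,-8,-5,-10,2]
j=2: a[2]=-1 ≤ 2 → i=2, swap a[2],a[2] (no change) → [-2,-6,-1,-9,3,-8,-5,-10,2]
j=3: a[3]=-9 ≤ 2 → i=3, swap a[3],a[3] (no change) → [-2,-6,-1,-9,3,-8,-5,-10,2]
j=4: a[4]=3 > 2 → no swap
j=5: a[5]=-8 ≤ 2 → i=4, swap a[4],a[5] → [-2,-6,-1,-9,-8,3,-5,-10,2]
j=6: a[6]=-5 ≤ 2 → i=5, swap a[5],a[6] → [-2,-6,-1,-9,-8,-5,3,-10,2]
j=7: a[7]=-10 ≤ 2 → i=6, swap a[6],a[7] → [-2,-6,-1,-9,-8,-5,-10,3,2]
(after j=7) a = [-2,-6,-1,-9,-8,-5,-10,3,2]

[-2,-6,-1,-9,-8,-5,-10,3,2]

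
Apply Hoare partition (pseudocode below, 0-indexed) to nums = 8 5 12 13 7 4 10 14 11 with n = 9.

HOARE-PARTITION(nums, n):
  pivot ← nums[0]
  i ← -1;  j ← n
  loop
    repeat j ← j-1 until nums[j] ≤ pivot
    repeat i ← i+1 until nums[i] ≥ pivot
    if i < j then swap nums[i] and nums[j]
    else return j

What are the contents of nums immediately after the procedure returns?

pivot = nums[0] = 8; i = -1, j = 9
j→5 (nums[5]=4≤8), i→0 (nums[0]=8≥8); i<j, swap → 4 5 12 13 7 8 10 14 11
j→4 (nums[4]=7≤8), i→2 (nums[2]=12≥8); i<j, swap → 4 5 7 13 12 8 10 14 11
j→2, i→3; i≥j, return j=2. nums = 4 5 7 13 12 8 10 14 11

4 5 7 13 12 8 10 14 11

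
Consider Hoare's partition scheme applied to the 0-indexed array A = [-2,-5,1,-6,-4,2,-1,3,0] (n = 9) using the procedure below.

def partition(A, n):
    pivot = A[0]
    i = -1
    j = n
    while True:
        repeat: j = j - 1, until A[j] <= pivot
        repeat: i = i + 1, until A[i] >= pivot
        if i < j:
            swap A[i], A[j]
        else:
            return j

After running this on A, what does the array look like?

[-4,-5,-6,1,-2,2,-1,3,0]

pivot=-2
j stops at 4 (-4), i stops at 0 (-2); swap ⇒ [-4,-5,1,-6,-2,2,-1,3,0]
j stops at 3 (-6), i stops at 2 (1); swap ⇒ [-4,-5,-6,1,-2,2,-1,3,0]
j stops at 2, i stops at 3; i≥j ⇒ return 2. A=[-4,-5,-6,1,-2,2,-1,3,0]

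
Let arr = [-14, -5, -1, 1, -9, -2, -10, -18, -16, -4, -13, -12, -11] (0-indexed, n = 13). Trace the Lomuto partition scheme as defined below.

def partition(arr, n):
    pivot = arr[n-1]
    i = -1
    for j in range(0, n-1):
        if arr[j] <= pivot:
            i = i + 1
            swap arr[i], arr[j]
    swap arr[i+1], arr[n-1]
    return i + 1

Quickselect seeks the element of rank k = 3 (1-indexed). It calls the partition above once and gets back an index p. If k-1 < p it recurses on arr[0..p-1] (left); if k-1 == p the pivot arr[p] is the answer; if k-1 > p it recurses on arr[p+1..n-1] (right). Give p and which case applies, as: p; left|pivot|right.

5; left

pivot = arr[12] = -11; i = -1
j=0: arr[0]=-14 ≤ -11 → i=0, swap arr[0],arr[0] (no change) → [-14, -5, -1, 1, -9, -2, -10, -18, -16, -4, -13, -12, -11]
j=1: arr[1]=-5 > -11 → no swap
j=2: arr[2]=-1 > -11 → no swap
j=3: arr[3]=1 > -11 → no swap
j=4: arr[4]=-9 > -11 → no swap
j=5: arr[5]=-2 > -11 → no swap
j=6: arr[6]=-10 > -11 → no swap
j=7: arr[7]=-18 ≤ -11 → i=1, swap arr[1],arr[7] → [-14, -18, -1, 1, -9, -2, -10, -5, -16, -4, -13, -12, -11]
j=8: arr[8]=-16 ≤ -11 → i=2, swap arr[2],arr[8] → [-14, -18, -16, 1, -9, -2, -10, -5, -1, -4, -13, -12, -11]
j=9: arr[9]=-4 > -11 → no swap
j=10: arr[10]=-13 ≤ -11 → i=3, swap arr[3],arr[10] → [-14, -18, -16, -13, -9, -2, -10, -5, -1, -4, 1, -12, -11]
j=11: arr[11]=-12 ≤ -11 → i=4, swap arr[4],arr[11] → [-14, -18, -16, -13, -12, -2, -10, -5, -1, -4, 1, -9, -11]
final swap arr[5],arr[12] → [-14, -18, -16, -13, -12, -11, -10, -5, -1, -4, 1, -9, -2]; return 5
p = 5; k-1 = 2 < 5 ⇒ left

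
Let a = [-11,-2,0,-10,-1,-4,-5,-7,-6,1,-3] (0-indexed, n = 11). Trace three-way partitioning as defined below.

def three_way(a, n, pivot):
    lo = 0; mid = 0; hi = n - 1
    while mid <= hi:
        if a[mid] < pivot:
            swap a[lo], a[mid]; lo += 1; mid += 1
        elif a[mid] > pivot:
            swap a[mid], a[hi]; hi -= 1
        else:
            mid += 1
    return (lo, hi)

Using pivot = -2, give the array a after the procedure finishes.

[-11,-3,-10,-6,-4,-5,-7,-2,1,-1,0]

pivot = -2; lo=0, mid=0, hi=10
a[mid]=-11<-2: swap a[0],a[0]; lo=1,mid=1 → [-11,-2,0,-10,-1,-4,-5,-7,-6,1,-3]
a[mid]=-2=-2: mid=2
a[mid]=0>-2: swap a[2],a[10]; hi=9 → [-11,-2,-3,-10,-1,-4,-5,-7,-6,1,0]
a[mid]=-3<-2: swap a[1],a[2]; lo=2,mid=3 → [-11,-3,-2,-10,-1,-4,-5,-7,-6,1,0]
a[mid]=-10<-2: swap a[2],a[3]; lo=3,mid=4 → [-11,-3,-10,-2,-1,-4,-5,-7,-6,1,0]
a[mid]=-1>-2: swap a[4],a[9]; hi=8 → [-11,-3,-10,-2,1,-4,-5,-7,-6,-1,0]
a[mid]=1>-2: swap a[4],a[8]; hi=7 → [-11,-3,-10,-2,-6,-4,-5,-7,1,-1,0]
a[mid]=-6<-2: swap a[3],a[4]; lo=4,mid=5 → [-11,-3,-10,-6,-2,-4,-5,-7,1,-1,0]
a[mid]=-4<-2: swap a[4],a[5]; lo=5,mid=6 → [-11,-3,-10,-6,-4,-2,-5,-7,1,-1,0]
a[mid]=-5<-2: swap a[5],a[6]; lo=6,mid=7 → [-11,-3,-10,-6,-4,-5,-2,-7,1,-1,0]
a[mid]=-7<-2: swap a[6],a[7]; lo=7,mid=8 → [-11,-3,-10,-6,-4,-5,-7,-2,1,-1,0]
end: lo=7, hi=7; a = [-11,-3,-10,-6,-4,-5,-7,-2,1,-1,0]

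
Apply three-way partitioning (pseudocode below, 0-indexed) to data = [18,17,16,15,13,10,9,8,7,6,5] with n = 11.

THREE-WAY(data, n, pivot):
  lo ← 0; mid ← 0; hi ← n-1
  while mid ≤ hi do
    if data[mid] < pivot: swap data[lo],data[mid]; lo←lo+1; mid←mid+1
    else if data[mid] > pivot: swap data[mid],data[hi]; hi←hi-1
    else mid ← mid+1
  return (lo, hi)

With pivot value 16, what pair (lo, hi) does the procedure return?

lo=0 mid=0 hi=10
18>16: swap(0,10), hi=9 ⇒ [5,17,16,15,13,10,9,8,7,6,18]
5<16: swap(0,0), lo=1 mid=1 ⇒ [5,17,16,15,13,10,9,8,7,6,18]
17>16: swap(1,9), hi=8 ⇒ [5,6,16,15,13,10,9,8,7,17,18]
6<16: swap(1,1), lo=2 mid=2 ⇒ [5,6,16,15,13,10,9,8,7,17,18]
16=16: mid=3
15<16: swap(2,3), lo=3 mid=4 ⇒ [5,6,15,16,13,10,9,8,7,17,18]
13<16: swap(3,4), lo=4 mid=5 ⇒ [5,6,15,13,16,10,9,8,7,17,18]
10<16: swap(4,5), lo=5 mid=6 ⇒ [5,6,15,13,10,16,9,8,7,17,18]
9<16: swap(5,6), lo=6 mid=7 ⇒ [5,6,15,13,10,9,16,8,7,17,18]
8<16: swap(6,7), lo=7 mid=8 ⇒ [5,6,15,13,10,9,8,16,7,17,18]
7<16: swap(7,8), lo=8 mid=9 ⇒ [5,6,15,13,10,9,8,7,16,17,18]
done. lo=8 hi=8; data=[5,6,15,13,10,9,8,7,16,17,18]

(8, 8)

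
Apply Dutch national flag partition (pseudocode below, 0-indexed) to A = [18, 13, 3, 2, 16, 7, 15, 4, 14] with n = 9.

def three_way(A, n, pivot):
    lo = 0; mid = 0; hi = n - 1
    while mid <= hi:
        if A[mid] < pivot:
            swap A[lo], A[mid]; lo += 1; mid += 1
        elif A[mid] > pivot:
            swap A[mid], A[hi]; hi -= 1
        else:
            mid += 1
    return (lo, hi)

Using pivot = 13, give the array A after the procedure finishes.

pivot = 13; lo=0, mid=0, hi=8
A[mid]=18>13: swap A[0],A[8]; hi=7 → [14, 13, 3, 2, 16, 7, 15, 4, 18]
A[mid]=14>13: swap A[0],A[7]; hi=6 → [4, 13, 3, 2, 16, 7, 15, 14, 18]
A[mid]=4<13: swap A[0],A[0]; lo=1,mid=1 → [4, 13, 3, 2, 16, 7, 15, 14, 18]
A[mid]=13=13: mid=2
A[mid]=3<13: swap A[1],A[2]; lo=2,mid=3 → [4, 3, 13, 2, 16, 7, 15, 14, 18]
A[mid]=2<13: swap A[2],A[3]; lo=3,mid=4 → [4, 3, 2, 13, 16, 7, 15, 14, 18]
A[mid]=16>13: swap A[4],A[6]; hi=5 → [4, 3, 2, 13, 15, 7, 16, 14, 18]
A[mid]=15>13: swap A[4],A[5]; hi=4 → [4, 3, 2, 13, 7, 15, 16, 14, 18]
A[mid]=7<13: swap A[3],A[4]; lo=4,mid=5 → [4, 3, 2, 7, 13, 15, 16, 14, 18]
end: lo=4, hi=4; A = [4, 3, 2, 7, 13, 15, 16, 14, 18]

[4, 3, 2, 7, 13, 15, 16, 14, 18]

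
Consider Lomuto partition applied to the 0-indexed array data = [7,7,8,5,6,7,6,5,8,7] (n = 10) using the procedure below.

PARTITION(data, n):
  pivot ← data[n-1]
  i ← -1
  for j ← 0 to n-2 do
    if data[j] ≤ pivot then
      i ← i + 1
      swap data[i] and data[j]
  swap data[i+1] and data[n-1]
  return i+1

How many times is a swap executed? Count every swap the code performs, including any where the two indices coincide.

8

pivot=7, i=-1
j=0: 7≤7, i=0, swap(0,0) ⇒ [7,7,8,5,6,7,6,5,8,7]
j=1: 7≤7, i=1, swap(1,1) ⇒ [7,7,8,5,6,7,6,5,8,7]
j=2: 8>7, skip
j=3: 5≤7, i=2, swap(2,3) ⇒ [7,7,5,8,6,7,6,5,8,7]
j=4: 6≤7, i=3, swap(3,4) ⇒ [7,7,5,6,8,7,6,5,8,7]
j=5: 7≤7, i=4, swap(4,5) ⇒ [7,7,5,6,7,8,6,5,8,7]
j=6: 6≤7, i=5, swap(5,6) ⇒ [7,7,5,6,7,6,8,5,8,7]
j=7: 5≤7, i=6, swap(6,7) ⇒ [7,7,5,6,7,6,5,8,8,7]
j=8: 8>7, skip
swap(7,9) ⇒ [7,7,5,6,7,6,5,7,8,8]; return 7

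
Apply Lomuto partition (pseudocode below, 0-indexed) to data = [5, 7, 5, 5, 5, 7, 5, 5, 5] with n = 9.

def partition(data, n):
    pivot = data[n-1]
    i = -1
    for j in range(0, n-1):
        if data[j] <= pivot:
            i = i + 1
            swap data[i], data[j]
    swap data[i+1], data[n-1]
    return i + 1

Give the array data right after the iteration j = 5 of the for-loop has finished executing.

[5, 5, 5, 5, 7, 7, 5, 5, 5]

pivot = data[8] = 5; i = -1
j=0: data[0]=5 ≤ 5 → i=0, swap data[0],data[0] (no change) → [5, 7, 5, 5, 5, 7, 5, 5, 5]
j=1: data[1]=7 > 5 → no swap
j=2: data[2]=5 ≤ 5 → i=1, swap data[1],data[2] → [5, 5, 7, 5, 5, 7, 5, 5, 5]
j=3: data[3]=5 ≤ 5 → i=2, swap data[2],data[3] → [5, 5, 5, 7, 5, 7, 5, 5, 5]
j=4: data[4]=5 ≤ 5 → i=3, swap data[3],data[4] → [5, 5, 5, 5, 7, 7, 5, 5, 5]
j=5: data[5]=7 > 5 → no swap
(after j=5) data = [5, 5, 5, 5, 7, 7, 5, 5, 5]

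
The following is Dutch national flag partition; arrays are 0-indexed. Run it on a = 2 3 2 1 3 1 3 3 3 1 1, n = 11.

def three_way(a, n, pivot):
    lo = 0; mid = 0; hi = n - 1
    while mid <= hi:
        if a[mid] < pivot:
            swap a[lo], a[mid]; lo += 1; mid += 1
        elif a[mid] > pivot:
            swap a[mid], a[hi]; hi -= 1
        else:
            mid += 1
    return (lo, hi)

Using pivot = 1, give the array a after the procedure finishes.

lo=0 mid=0 hi=10
2>1: swap(0,10), hi=9 ⇒ 1 3 2 1 3 1 3 3 3 1 2
1=1: mid=1
3>1: swap(1,9), hi=8 ⇒ 1 1 2 1 3 1 3 3 3 3 2
1=1: mid=2
2>1: swap(2,8), hi=7 ⇒ 1 1 3 1 3 1 3 3 2 3 2
3>1: swap(2,7), hi=6 ⇒ 1 1 3 1 3 1 3 3 2 3 2
3>1: swap(2,6), hi=5 ⇒ 1 1 3 1 3 1 3 3 2 3 2
3>1: swap(2,5), hi=4 ⇒ 1 1 1 1 3 3 3 3 2 3 2
1=1: mid=3
1=1: mid=4
3>1: swap(4,4), hi=3 ⇒ 1 1 1 1 3 3 3 3 2 3 2
done. lo=0 hi=3; a=1 1 1 1 3 3 3 3 2 3 2

1 1 1 1 3 3 3 3 2 3 2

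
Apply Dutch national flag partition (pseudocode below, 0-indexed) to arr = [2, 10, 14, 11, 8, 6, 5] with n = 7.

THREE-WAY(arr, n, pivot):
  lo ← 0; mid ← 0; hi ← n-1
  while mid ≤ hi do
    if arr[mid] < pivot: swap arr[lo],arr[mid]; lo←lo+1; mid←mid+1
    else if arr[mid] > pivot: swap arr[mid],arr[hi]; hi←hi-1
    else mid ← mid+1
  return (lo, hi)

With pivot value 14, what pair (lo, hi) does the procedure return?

lo=0 mid=0 hi=6
2<14: swap(0,0), lo=1 mid=1 ⇒ [2, 10, 14, 11, 8, 6, 5]
10<14: swap(1,1), lo=2 mid=2 ⇒ [2, 10, 14, 11, 8, 6, 5]
14=14: mid=3
11<14: swap(2,3), lo=3 mid=4 ⇒ [2, 10, 11, 14, 8, 6, 5]
8<14: swap(3,4), lo=4 mid=5 ⇒ [2, 10, 11, 8, 14, 6, 5]
6<14: swap(4,5), lo=5 mid=6 ⇒ [2, 10, 11, 8, 6, 14, 5]
5<14: swap(5,6), lo=6 mid=7 ⇒ [2, 10, 11, 8, 6, 5, 14]
done. lo=6 hi=6; arr=[2, 10, 11, 8, 6, 5, 14]

(6, 6)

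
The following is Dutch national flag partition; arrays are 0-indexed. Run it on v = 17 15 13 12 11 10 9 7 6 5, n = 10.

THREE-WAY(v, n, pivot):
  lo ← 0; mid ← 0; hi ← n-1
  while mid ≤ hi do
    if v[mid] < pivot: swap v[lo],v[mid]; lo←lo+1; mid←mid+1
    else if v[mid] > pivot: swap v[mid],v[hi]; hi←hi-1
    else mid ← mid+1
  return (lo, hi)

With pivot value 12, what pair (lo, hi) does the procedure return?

pivot = 12; lo=0, mid=0, hi=9
v[mid]=17>12: swap v[0],v[9]; hi=8 → 5 15 13 12 11 10 9 7 6 17
v[mid]=5<12: swap v[0],v[0]; lo=1,mid=1 → 5 15 13 12 11 10 9 7 6 17
v[mid]=15>12: swap v[1],v[8]; hi=7 → 5 6 13 12 11 10 9 7 15 17
v[mid]=6<12: swap v[1],v[1]; lo=2,mid=2 → 5 6 13 12 11 10 9 7 15 17
v[mid]=13>12: swap v[2],v[7]; hi=6 → 5 6 7 12 11 10 9 13 15 17
v[mid]=7<12: swap v[2],v[2]; lo=3,mid=3 → 5 6 7 12 11 10 9 13 15 17
v[mid]=12=12: mid=4
v[mid]=11<12: swap v[3],v[4]; lo=4,mid=5 → 5 6 7 11 12 10 9 13 15 17
v[mid]=10<12: swap v[4],v[5]; lo=5,mid=6 → 5 6 7 11 10 12 9 13 15 17
v[mid]=9<12: swap v[5],v[6]; lo=6,mid=7 → 5 6 7 11 10 9 12 13 15 17
end: lo=6, hi=6; v = 5 6 7 11 10 9 12 13 15 17

(6, 6)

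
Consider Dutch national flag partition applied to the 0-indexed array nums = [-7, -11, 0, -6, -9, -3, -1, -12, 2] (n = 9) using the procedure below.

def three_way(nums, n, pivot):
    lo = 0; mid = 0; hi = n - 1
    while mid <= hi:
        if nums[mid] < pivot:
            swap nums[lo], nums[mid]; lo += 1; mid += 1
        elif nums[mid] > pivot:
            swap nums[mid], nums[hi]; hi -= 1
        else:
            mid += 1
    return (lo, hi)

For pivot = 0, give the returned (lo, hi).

lo=0 mid=0 hi=8
-7<0: swap(0,0), lo=1 mid=1 ⇒ [-7, -11, 0, -6, -9, -3, -1, -12, 2]
-11<0: swap(1,1), lo=2 mid=2 ⇒ [-7, -11, 0, -6, -9, -3, -1, -12, 2]
0=0: mid=3
-6<0: swap(2,3), lo=3 mid=4 ⇒ [-7, -11, -6, 0, -9, -3, -1, -12, 2]
-9<0: swap(3,4), lo=4 mid=5 ⇒ [-7, -11, -6, -9, 0, -3, -1, -12, 2]
-3<0: swap(4,5), lo=5 mid=6 ⇒ [-7, -11, -6, -9, -3, 0, -1, -12, 2]
-1<0: swap(5,6), lo=6 mid=7 ⇒ [-7, -11, -6, -9, -3, -1, 0, -12, 2]
-12<0: swap(6,7), lo=7 mid=8 ⇒ [-7, -11, -6, -9, -3, -1, -12, 0, 2]
2>0: swap(8,8), hi=7 ⇒ [-7, -11, -6, -9, -3, -1, -12, 0, 2]
done. lo=7 hi=7; nums=[-7, -11, -6, -9, -3, -1, -12, 0, 2]

(7, 7)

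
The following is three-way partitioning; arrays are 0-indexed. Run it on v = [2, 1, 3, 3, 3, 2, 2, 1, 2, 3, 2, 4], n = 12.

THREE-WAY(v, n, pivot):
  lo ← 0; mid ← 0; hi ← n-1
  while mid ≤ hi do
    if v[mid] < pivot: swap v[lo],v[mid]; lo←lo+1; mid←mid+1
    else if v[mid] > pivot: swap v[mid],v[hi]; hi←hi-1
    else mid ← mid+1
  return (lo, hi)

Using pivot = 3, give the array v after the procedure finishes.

pivot = 3; lo=0, mid=0, hi=11
v[mid]=2<3: swap v[0],v[0]; lo=1,mid=1 → [2, 1, 3, 3, 3, 2, 2, 1, 2, 3, 2, 4]
v[mid]=1<3: swap v[1],v[1]; lo=2,mid=2 → [2, 1, 3, 3, 3, 2, 2, 1, 2, 3, 2, 4]
v[mid]=3=3: mid=3
v[mid]=3=3: mid=4
v[mid]=3=3: mid=5
v[mid]=2<3: swap v[2],v[5]; lo=3,mid=6 → [2, 1, 2, 3, 3, 3, 2, 1, 2, 3, 2, 4]
v[mid]=2<3: swap v[3],v[6]; lo=4,mid=7 → [2, 1, 2, 2, 3, 3, 3, 1, 2, 3, 2, 4]
v[mid]=1<3: swap v[4],v[7]; lo=5,mid=8 → [2, 1, 2, 2, 1, 3, 3, 3, 2, 3, 2, 4]
v[mid]=2<3: swap v[5],v[8]; lo=6,mid=9 → [2, 1, 2, 2, 1, 2, 3, 3, 3, 3, 2, 4]
v[mid]=3=3: mid=10
v[mid]=2<3: swap v[6],v[10]; lo=7,mid=11 → [2, 1, 2, 2, 1, 2, 2, 3, 3, 3, 3, 4]
v[mid]=4>3: swap v[11],v[11]; hi=10 → [2, 1, 2, 2, 1, 2, 2, 3, 3, 3, 3, 4]
end: lo=7, hi=10; v = [2, 1, 2, 2, 1, 2, 2, 3, 3, 3, 3, 4]

[2, 1, 2, 2, 1, 2, 2, 3, 3, 3, 3, 4]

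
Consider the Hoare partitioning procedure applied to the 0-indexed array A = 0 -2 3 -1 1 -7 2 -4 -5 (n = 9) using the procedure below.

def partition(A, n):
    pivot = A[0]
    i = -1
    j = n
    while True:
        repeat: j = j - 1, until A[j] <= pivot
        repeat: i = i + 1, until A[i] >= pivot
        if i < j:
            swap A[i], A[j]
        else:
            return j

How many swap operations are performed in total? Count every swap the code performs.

pivot = A[0] = 0; i = -1, j = 9
j→8 (A[8]=-5≤0), i→0 (A[0]=0≥0); i<j, swap → -5 -2 3 -1 1 -7 2 -4 0
j→7 (A[7]=-4≤0), i→2 (A[2]=3≥0); i<j, swap → -5 -2 -4 -1 1 -7 2 3 0
j→5 (A[5]=-7≤0), i→4 (A[4]=1≥0); i<j, swap → -5 -2 -4 -1 -7 1 2 3 0
j→4, i→5; i≥j, return j=4. A = -5 -2 -4 -1 -7 1 2 3 0

3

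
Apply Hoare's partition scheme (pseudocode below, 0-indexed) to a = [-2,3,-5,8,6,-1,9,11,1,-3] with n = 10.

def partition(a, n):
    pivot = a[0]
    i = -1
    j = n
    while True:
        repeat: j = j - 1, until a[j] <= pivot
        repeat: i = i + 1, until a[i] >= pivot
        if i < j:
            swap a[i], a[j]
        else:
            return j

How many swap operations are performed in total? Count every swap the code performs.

2

pivot = a[0] = -2; i = -1, j = 10
j→9 (a[9]=-3≤-2), i→0 (a[0]=-2≥-2); i<j, swap → [-3,3,-5,8,6,-1,9,11,1,-2]
j→2 (a[2]=-5≤-2), i→1 (a[1]=3≥-2); i<j, swap → [-3,-5,3,8,6,-1,9,11,1,-2]
j→1, i→2; i≥j, return j=1. a = [-3,-5,3,8,6,-1,9,11,1,-2]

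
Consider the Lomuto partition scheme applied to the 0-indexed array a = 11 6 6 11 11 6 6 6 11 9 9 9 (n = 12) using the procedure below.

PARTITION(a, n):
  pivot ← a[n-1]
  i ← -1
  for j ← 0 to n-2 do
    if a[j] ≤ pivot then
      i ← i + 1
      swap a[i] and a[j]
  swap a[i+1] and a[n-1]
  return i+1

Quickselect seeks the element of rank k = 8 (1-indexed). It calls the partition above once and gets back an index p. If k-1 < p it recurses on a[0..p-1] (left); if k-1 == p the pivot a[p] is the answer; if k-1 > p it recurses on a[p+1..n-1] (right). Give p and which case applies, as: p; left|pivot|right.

7; pivot

pivot=9, i=-1
j=0: 11>9, skip
j=1: 6≤9, i=0, swap(0,1) ⇒ 6 11 6 11 11 6 6 6 11 9 9 9
j=2: 6≤9, i=1, swap(1,2) ⇒ 6 6 11 11 11 6 6 6 11 9 9 9
j=3: 11>9, skip
j=4: 11>9, skip
j=5: 6≤9, i=2, swap(2,5) ⇒ 6 6 6 11 11 11 6 6 11 9 9 9
j=6: 6≤9, i=3, swap(3,6) ⇒ 6 6 6 6 11 11 11 6 11 9 9 9
j=7: 6≤9, i=4, swap(4,7) ⇒ 6 6 6 6 6 11 11 11 11 9 9 9
j=8: 11>9, skip
j=9: 9≤9, i=5, swap(5,9) ⇒ 6 6 6 6 6 9 11 11 11 11 9 9
j=10: 9≤9, i=6, swap(6,10) ⇒ 6 6 6 6 6 9 9 11 11 11 11 9
swap(7,11) ⇒ 6 6 6 6 6 9 9 9 11 11 11 11; return 7
p = 7; k-1 = 7 == 7 ⇒ pivot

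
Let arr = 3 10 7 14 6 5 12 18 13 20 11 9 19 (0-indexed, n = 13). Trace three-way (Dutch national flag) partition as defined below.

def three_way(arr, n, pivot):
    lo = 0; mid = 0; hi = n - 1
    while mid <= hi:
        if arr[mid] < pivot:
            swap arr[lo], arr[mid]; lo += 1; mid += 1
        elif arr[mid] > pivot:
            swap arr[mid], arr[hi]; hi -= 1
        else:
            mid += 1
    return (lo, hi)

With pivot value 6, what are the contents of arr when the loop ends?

pivot = 6; lo=0, mid=0, hi=12
arr[mid]=3<6: swap arr[0],arr[0]; lo=1,mid=1 → 3 10 7 14 6 5 12 18 13 20 11 9 19
arr[mid]=10>6: swap arr[1],arr[12]; hi=11 → 3 19 7 14 6 5 12 18 13 20 11 9 10
arr[mid]=19>6: swap arr[1],arr[11]; hi=10 → 3 9 7 14 6 5 12 18 13 20 11 19 10
arr[mid]=9>6: swap arr[1],arr[10]; hi=9 → 3 11 7 14 6 5 12 18 13 20 9 19 10
arr[mid]=11>6: swap arr[1],arr[9]; hi=8 → 3 20 7 14 6 5 12 18 13 11 9 19 10
arr[mid]=20>6: swap arr[1],arr[8]; hi=7 → 3 13 7 14 6 5 12 18 20 11 9 19 10
arr[mid]=13>6: swap arr[1],arr[7]; hi=6 → 3 18 7 14 6 5 12 13 20 11 9 19 10
arr[mid]=18>6: swap arr[1],arr[6]; hi=5 → 3 12 7 14 6 5 18 13 20 11 9 19 10
arr[mid]=12>6: swap arr[1],arr[5]; hi=4 → 3 5 7 14 6 12 18 13 20 11 9 19 10
arr[mid]=5<6: swap arr[1],arr[1]; lo=2,mid=2 → 3 5 7 14 6 12 18 13 20 11 9 19 10
arr[mid]=7>6: swap arr[2],arr[4]; hi=3 → 3 5 6 14 7 12 18 13 20 11 9 19 10
arr[mid]=6=6: mid=3
arr[mid]=14>6: swap arr[3],arr[3]; hi=2 → 3 5 6 14 7 12 18 13 20 11 9 19 10
end: lo=2, hi=2; arr = 3 5 6 14 7 12 18 13 20 11 9 19 10

3 5 6 14 7 12 18 13 20 11 9 19 10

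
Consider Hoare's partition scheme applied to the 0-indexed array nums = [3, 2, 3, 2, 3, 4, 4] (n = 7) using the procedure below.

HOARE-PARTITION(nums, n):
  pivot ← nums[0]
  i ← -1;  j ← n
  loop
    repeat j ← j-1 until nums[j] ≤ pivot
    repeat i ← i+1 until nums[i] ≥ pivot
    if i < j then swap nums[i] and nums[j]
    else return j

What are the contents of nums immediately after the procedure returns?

[3, 2, 2, 3, 3, 4, 4]

pivot = nums[0] = 3; i = -1, j = 7
j→4 (nums[4]=3≤3), i→0 (nums[0]=3≥3); i<j, swap → [3, 2, 3, 2, 3, 4, 4]
j→3 (nums[3]=2≤3), i→2 (nums[2]=3≥3); i<j, swap → [3, 2, 2, 3, 3, 4, 4]
j→2, i→3; i≥j, return j=2. nums = [3, 2, 2, 3, 3, 4, 4]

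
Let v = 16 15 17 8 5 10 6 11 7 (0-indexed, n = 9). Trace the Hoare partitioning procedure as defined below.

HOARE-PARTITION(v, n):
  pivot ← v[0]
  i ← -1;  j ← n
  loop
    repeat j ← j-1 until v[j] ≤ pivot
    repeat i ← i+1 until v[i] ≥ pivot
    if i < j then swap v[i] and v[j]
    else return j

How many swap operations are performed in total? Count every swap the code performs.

pivot = v[0] = 16; i = -1, j = 9
j→8 (v[8]=7≤16), i→0 (v[0]=16≥16); i<j, swap → 7 15 17 8 5 10 6 11 16
j→7 (v[7]=11≤16), i→2 (v[2]=17≥16); i<j, swap → 7 15 11 8 5 10 6 17 16
j→6, i→7; i≥j, return j=6. v = 7 15 11 8 5 10 6 17 16

2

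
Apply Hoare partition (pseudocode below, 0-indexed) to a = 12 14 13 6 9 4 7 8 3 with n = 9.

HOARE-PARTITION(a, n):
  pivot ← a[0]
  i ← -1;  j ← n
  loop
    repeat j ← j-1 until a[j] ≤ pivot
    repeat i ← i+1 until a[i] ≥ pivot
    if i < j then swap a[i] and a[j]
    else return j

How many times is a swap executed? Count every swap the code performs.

3

pivot=12
j stops at 8 (3), i stops at 0 (12); swap ⇒ 3 14 13 6 9 4 7 8 12
j stops at 7 (8), i stops at 1 (14); swap ⇒ 3 8 13 6 9 4 7 14 12
j stops at 6 (7), i stops at 2 (13); swap ⇒ 3 8 7 6 9 4 13 14 12
j stops at 5, i stops at 6; i≥j ⇒ return 5. a=3 8 7 6 9 4 13 14 12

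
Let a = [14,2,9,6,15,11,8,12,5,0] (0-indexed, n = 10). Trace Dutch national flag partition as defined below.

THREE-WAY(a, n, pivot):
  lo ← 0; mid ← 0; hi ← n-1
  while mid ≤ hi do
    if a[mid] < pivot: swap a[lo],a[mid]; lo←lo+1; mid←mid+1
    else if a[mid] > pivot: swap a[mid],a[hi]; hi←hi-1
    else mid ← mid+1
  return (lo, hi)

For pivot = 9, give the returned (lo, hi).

pivot = 9; lo=0, mid=0, hi=9
a[mid]=14>9: swap a[0],a[9]; hi=8 → [0,2,9,6,15,11,8,12,5,14]
a[mid]=0<9: swap a[0],a[0]; lo=1,mid=1 → [0,2,9,6,15,11,8,12,5,14]
a[mid]=2<9: swap a[1],a[1]; lo=2,mid=2 → [0,2,9,6,15,11,8,12,5,14]
a[mid]=9=9: mid=3
a[mid]=6<9: swap a[2],a[3]; lo=3,mid=4 → [0,2,6,9,15,11,8,12,5,14]
a[mid]=15>9: swap a[4],a[8]; hi=7 → [0,2,6,9,5,11,8,12,15,14]
a[mid]=5<9: swap a[3],a[4]; lo=4,mid=5 → [0,2,6,5,9,11,8,12,15,14]
a[mid]=11>9: swap a[5],a[7]; hi=6 → [0,2,6,5,9,12,8,11,15,14]
a[mid]=12>9: swap a[5],a[6]; hi=5 → [0,2,6,5,9,8,12,11,15,14]
a[mid]=8<9: swap a[4],a[5]; lo=5,mid=6 → [0,2,6,5,8,9,12,11,15,14]
end: lo=5, hi=5; a = [0,2,6,5,8,9,12,11,15,14]

(5, 5)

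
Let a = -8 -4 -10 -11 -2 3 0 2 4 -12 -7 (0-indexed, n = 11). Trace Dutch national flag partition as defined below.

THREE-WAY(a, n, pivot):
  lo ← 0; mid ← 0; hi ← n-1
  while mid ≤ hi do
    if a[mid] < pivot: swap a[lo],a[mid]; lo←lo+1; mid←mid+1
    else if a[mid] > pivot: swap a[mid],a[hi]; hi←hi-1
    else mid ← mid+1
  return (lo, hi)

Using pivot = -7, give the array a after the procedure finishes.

lo=0 mid=0 hi=10
-8<-7: swap(0,0), lo=1 mid=1 ⇒ -8 -4 -10 -11 -2 3 0 2 4 -12 -7
-4>-7: swap(1,10), hi=9 ⇒ -8 -7 -10 -11 -2 3 0 2 4 -12 -4
-7=-7: mid=2
-10<-7: swap(1,2), lo=2 mid=3 ⇒ -8 -10 -7 -11 -2 3 0 2 4 -12 -4
-11<-7: swap(2,3), lo=3 mid=4 ⇒ -8 -10 -11 -7 -2 3 0 2 4 -12 -4
-2>-7: swap(4,9), hi=8 ⇒ -8 -10 -11 -7 -12 3 0 2 4 -2 -4
-12<-7: swap(3,4), lo=4 mid=5 ⇒ -8 -10 -11 -12 -7 3 0 2 4 -2 -4
3>-7: swap(5,8), hi=7 ⇒ -8 -10 -11 -12 -7 4 0 2 3 -2 -4
4>-7: swap(5,7), hi=6 ⇒ -8 -10 -11 -12 -7 2 0 4 3 -2 -4
2>-7: swap(5,6), hi=5 ⇒ -8 -10 -11 -12 -7 0 2 4 3 -2 -4
0>-7: swap(5,5), hi=4 ⇒ -8 -10 -11 -12 -7 0 2 4 3 -2 -4
done. lo=4 hi=4; a=-8 -10 -11 -12 -7 0 2 4 3 -2 -4

-8 -10 -11 -12 -7 0 2 4 3 -2 -4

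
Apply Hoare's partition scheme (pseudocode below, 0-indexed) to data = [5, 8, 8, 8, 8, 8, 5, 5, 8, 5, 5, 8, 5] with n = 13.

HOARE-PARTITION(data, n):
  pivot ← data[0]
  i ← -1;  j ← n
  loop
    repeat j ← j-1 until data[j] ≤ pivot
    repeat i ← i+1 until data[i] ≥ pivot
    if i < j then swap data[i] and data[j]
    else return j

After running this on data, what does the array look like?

[5, 5, 5, 5, 5, 8, 8, 8, 8, 8, 8, 8, 5]

pivot = data[0] = 5; i = -1, j = 13
j→12 (data[12]=5≤5), i→0 (data[0]=5≥5); i<j, swap → [5, 8, 8, 8, 8, 8, 5, 5, 8, 5, 5, 8, 5]
j→10 (data[10]=5≤5), i→1 (data[1]=8≥5); i<j, swap → [5, 5, 8, 8, 8, 8, 5, 5, 8, 5, 8, 8, 5]
j→9 (data[9]=5≤5), i→2 (data[2]=8≥5); i<j, swap → [5, 5, 5, 8, 8, 8, 5, 5, 8, 8, 8, 8, 5]
j→7 (data[7]=5≤5), i→3 (data[3]=8≥5); i<j, swap → [5, 5, 5, 5, 8, 8, 5, 8, 8, 8, 8, 8, 5]
j→6 (data[6]=5≤5), i→4 (data[4]=8≥5); i<j, swap → [5, 5, 5, 5, 5, 8, 8, 8, 8, 8, 8, 8, 5]
j→4, i→5; i≥j, return j=4. data = [5, 5, 5, 5, 5, 8, 8, 8, 8, 8, 8, 8, 5]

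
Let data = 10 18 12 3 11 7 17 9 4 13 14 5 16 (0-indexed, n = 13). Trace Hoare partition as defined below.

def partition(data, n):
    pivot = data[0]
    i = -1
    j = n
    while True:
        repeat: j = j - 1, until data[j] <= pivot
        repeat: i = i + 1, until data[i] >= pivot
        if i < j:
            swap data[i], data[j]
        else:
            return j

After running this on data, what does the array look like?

5 4 9 3 7 11 17 12 18 13 14 10 16

pivot = data[0] = 10; i = -1, j = 13
j→11 (data[11]=5≤10), i→0 (data[0]=10≥10); i<j, swap → 5 18 12 3 11 7 17 9 4 13 14 10 16
j→8 (data[8]=4≤10), i→1 (data[1]=18≥10); i<j, swap → 5 4 12 3 11 7 17 9 18 13 14 10 16
j→7 (data[7]=9≤10), i→2 (data[2]=12≥10); i<j, swap → 5 4 9 3 11 7 17 12 18 13 14 10 16
j→5 (data[5]=7≤10), i→4 (data[4]=11≥10); i<j, swap → 5 4 9 3 7 11 17 12 18 13 14 10 16
j→4, i→5; i≥j, return j=4. data = 5 4 9 3 7 11 17 12 18 13 14 10 16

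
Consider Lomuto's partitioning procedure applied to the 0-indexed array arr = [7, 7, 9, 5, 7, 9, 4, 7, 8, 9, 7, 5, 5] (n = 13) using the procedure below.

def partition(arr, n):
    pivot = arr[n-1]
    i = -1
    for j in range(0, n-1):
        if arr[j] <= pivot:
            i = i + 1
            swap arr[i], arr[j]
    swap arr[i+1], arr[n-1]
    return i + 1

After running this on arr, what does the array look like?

[5, 4, 5, 5, 7, 9, 7, 7, 8, 9, 7, 9, 7]

pivot = arr[12] = 5; i = -1
j=0: arr[0]=7 > 5 → no swap
j=1: arr[1]=7 > 5 → no swap
j=2: arr[2]=9 > 5 → no swap
j=3: arr[3]=5 ≤ 5 → i=0, swap arr[0],arr[3] → [5, 7, 9, 7, 7, 9, 4, 7, 8, 9, 7, 5, 5]
j=4: arr[4]=7 > 5 → no swap
j=5: arr[5]=9 > 5 → no swap
j=6: arr[6]=4 ≤ 5 → i=1, swap arr[1],arr[6] → [5, 4, 9, 7, 7, 9, 7, 7, 8, 9, 7, 5, 5]
j=7: arr[7]=7 > 5 → no swap
j=8: arr[8]=8 > 5 → no swap
j=9: arr[9]=9 > 5 → no swap
j=10: arr[10]=7 > 5 → no swap
j=11: arr[11]=5 ≤ 5 → i=2, swap arr[2],arr[11] → [5, 4, 5, 7, 7, 9, 7, 7, 8, 9, 7, 9, 5]
final swap arr[3],arr[12] → [5, 4, 5, 5, 7, 9, 7, 7, 8, 9, 7, 9, 7]; return 3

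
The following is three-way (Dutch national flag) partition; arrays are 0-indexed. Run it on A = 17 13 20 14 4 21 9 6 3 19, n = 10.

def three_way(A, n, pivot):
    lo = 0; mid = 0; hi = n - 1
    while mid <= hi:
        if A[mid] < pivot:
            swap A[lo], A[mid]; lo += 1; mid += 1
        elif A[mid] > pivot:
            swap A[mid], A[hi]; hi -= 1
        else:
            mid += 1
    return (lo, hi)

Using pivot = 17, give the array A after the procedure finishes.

pivot = 17; lo=0, mid=0, hi=9
A[mid]=17=17: mid=1
A[mid]=13<17: swap A[0],A[1]; lo=1,mid=2 → 13 17 20 14 4 21 9 6 3 19
A[mid]=20>17: swap A[2],A[9]; hi=8 → 13 17 19 14 4 21 9 6 3 20
A[mid]=19>17: swap A[2],A[8]; hi=7 → 13 17 3 14 4 21 9 6 19 20
A[mid]=3<17: swap A[1],A[2]; lo=2,mid=3 → 13 3 17 14 4 21 9 6 19 20
A[mid]=14<17: swap A[2],A[3]; lo=3,mid=4 → 13 3 14 17 4 21 9 6 19 20
A[mid]=4<17: swap A[3],A[4]; lo=4,mid=5 → 13 3 14 4 17 21 9 6 19 20
A[mid]=21>17: swap A[5],A[7]; hi=6 → 13 3 14 4 17 6 9 21 19 20
A[mid]=6<17: swap A[4],A[5]; lo=5,mid=6 → 13 3 14 4 6 17 9 21 19 20
A[mid]=9<17: swap A[5],A[6]; lo=6,mid=7 → 13 3 14 4 6 9 17 21 19 20
end: lo=6, hi=6; A = 13 3 14 4 6 9 17 21 19 20

13 3 14 4 6 9 17 21 19 20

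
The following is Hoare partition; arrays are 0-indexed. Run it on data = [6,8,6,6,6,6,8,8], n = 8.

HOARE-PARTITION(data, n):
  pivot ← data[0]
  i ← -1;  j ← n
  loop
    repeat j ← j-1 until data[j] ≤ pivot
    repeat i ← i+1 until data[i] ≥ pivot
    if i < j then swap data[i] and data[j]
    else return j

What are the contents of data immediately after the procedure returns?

pivot = data[0] = 6; i = -1, j = 8
j→5 (data[5]=6≤6), i→0 (data[0]=6≥6); i<j, swap → [6,8,6,6,6,6,8,8]
j→4 (data[4]=6≤6), i→1 (data[1]=8≥6); i<j, swap → [6,6,6,6,8,6,8,8]
j→3 (data[3]=6≤6), i→2 (data[2]=6≥6); i<j, swap → [6,6,6,6,8,6,8,8]
j→2, i→3; i≥j, return j=2. data = [6,6,6,6,8,6,8,8]

[6,6,6,6,8,6,8,8]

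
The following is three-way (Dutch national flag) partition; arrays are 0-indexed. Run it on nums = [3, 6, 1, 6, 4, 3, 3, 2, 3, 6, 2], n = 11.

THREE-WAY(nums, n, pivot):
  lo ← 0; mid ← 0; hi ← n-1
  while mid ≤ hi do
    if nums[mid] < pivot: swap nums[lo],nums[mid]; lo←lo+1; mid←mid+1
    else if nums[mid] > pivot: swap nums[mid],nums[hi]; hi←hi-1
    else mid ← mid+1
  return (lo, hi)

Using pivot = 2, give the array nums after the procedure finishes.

pivot = 2; lo=0, mid=0, hi=10
nums[mid]=3>2: swap nums[0],nums[10]; hi=9 → [2, 6, 1, 6, 4, 3, 3, 2, 3, 6, 3]
nums[mid]=2=2: mid=1
nums[mid]=6>2: swap nums[1],nums[9]; hi=8 → [2, 6, 1, 6, 4, 3, 3, 2, 3, 6, 3]
nums[mid]=6>2: swap nums[1],nums[8]; hi=7 → [2, 3, 1, 6, 4, 3, 3, 2, 6, 6, 3]
nums[mid]=3>2: swap nums[1],nums[7]; hi=6 → [2, 2, 1, 6, 4, 3, 3, 3, 6, 6, 3]
nums[mid]=2=2: mid=2
nums[mid]=1<2: swap nums[0],nums[2]; lo=1,mid=3 → [1, 2, 2, 6, 4, 3, 3, 3, 6, 6, 3]
nums[mid]=6>2: swap nums[3],nums[6]; hi=5 → [1, 2, 2, 3, 4, 3, 6, 3, 6, 6, 3]
nums[mid]=3>2: swap nums[3],nums[5]; hi=4 → [1, 2, 2, 3, 4, 3, 6, 3, 6, 6, 3]
nums[mid]=3>2: swap nums[3],nums[4]; hi=3 → [1, 2, 2, 4, 3, 3, 6, 3, 6, 6, 3]
nums[mid]=4>2: swap nums[3],nums[3]; hi=2 → [1, 2, 2, 4, 3, 3, 6, 3, 6, 6, 3]
end: lo=1, hi=2; nums = [1, 2, 2, 4, 3, 3, 6, 3, 6, 6, 3]

[1, 2, 2, 4, 3, 3, 6, 3, 6, 6, 3]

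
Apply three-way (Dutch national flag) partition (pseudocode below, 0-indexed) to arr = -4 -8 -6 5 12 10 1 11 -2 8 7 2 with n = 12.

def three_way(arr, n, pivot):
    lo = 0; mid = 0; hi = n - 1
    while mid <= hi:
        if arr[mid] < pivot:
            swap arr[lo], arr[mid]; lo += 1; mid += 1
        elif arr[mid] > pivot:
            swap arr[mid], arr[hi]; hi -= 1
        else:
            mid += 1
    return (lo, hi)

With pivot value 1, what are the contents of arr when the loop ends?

lo=0 mid=0 hi=11
-4<1: swap(0,0), lo=1 mid=1 ⇒ -4 -8 -6 5 12 10 1 11 -2 8 7 2
-8<1: swap(1,1), lo=2 mid=2 ⇒ -4 -8 -6 5 12 10 1 11 -2 8 7 2
-6<1: swap(2,2), lo=3 mid=3 ⇒ -4 -8 -6 5 12 10 1 11 -2 8 7 2
5>1: swap(3,11), hi=10 ⇒ -4 -8 -6 2 12 10 1 11 -2 8 7 5
2>1: swap(3,10), hi=9 ⇒ -4 -8 -6 7 12 10 1 11 -2 8 2 5
7>1: swap(3,9), hi=8 ⇒ -4 -8 -6 8 12 10 1 11 -2 7 2 5
8>1: swap(3,8), hi=7 ⇒ -4 -8 -6 -2 12 10 1 11 8 7 2 5
-2<1: swap(3,3), lo=4 mid=4 ⇒ -4 -8 -6 -2 12 10 1 11 8 7 2 5
12>1: swap(4,7), hi=6 ⇒ -4 -8 -6 -2 11 10 1 12 8 7 2 5
11>1: swap(4,6), hi=5 ⇒ -4 -8 -6 -2 1 10 11 12 8 7 2 5
1=1: mid=5
10>1: swap(5,5), hi=4 ⇒ -4 -8 -6 -2 1 10 11 12 8 7 2 5
done. lo=4 hi=4; arr=-4 -8 -6 -2 1 10 11 12 8 7 2 5

-4 -8 -6 -2 1 10 11 12 8 7 2 5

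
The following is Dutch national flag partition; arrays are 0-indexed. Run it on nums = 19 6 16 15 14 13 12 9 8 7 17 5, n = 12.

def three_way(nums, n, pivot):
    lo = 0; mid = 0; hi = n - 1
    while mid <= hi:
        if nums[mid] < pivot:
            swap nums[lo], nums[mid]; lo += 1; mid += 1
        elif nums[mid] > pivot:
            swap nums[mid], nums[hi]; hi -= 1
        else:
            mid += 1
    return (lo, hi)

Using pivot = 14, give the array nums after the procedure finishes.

5 6 7 8 13 12 9 14 15 17 16 19

pivot = 14; lo=0, mid=0, hi=11
nums[mid]=19>14: swap nums[0],nums[11]; hi=10 → 5 6 16 15 14 13 12 9 8 7 17 19
nums[mid]=5<14: swap nums[0],nums[0]; lo=1,mid=1 → 5 6 16 15 14 13 12 9 8 7 17 19
nums[mid]=6<14: swap nums[1],nums[1]; lo=2,mid=2 → 5 6 16 15 14 13 12 9 8 7 17 19
nums[mid]=16>14: swap nums[2],nums[10]; hi=9 → 5 6 17 15 14 13 12 9 8 7 16 19
nums[mid]=17>14: swap nums[2],nums[9]; hi=8 → 5 6 7 15 14 13 12 9 8 17 16 19
nums[mid]=7<14: swap nums[2],nums[2]; lo=3,mid=3 → 5 6 7 15 14 13 12 9 8 17 16 19
nums[mid]=15>14: swap nums[3],nums[8]; hi=7 → 5 6 7 8 14 13 12 9 15 17 16 19
nums[mid]=8<14: swap nums[3],nums[3]; lo=4,mid=4 → 5 6 7 8 14 13 12 9 15 17 16 19
nums[mid]=14=14: mid=5
nums[mid]=13<14: swap nums[4],nums[5]; lo=5,mid=6 → 5 6 7 8 13 14 12 9 15 17 16 19
nums[mid]=12<14: swap nums[5],nums[6]; lo=6,mid=7 → 5 6 7 8 13 12 14 9 15 17 16 19
nums[mid]=9<14: swap nums[6],nums[7]; lo=7,mid=8 → 5 6 7 8 13 12 9 14 15 17 16 19
end: lo=7, hi=7; nums = 5 6 7 8 13 12 9 14 15 17 16 19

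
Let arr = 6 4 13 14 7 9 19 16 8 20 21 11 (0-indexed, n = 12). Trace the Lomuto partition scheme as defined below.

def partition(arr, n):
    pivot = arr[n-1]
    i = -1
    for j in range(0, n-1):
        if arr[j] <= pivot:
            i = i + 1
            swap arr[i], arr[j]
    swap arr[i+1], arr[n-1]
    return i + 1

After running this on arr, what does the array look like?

6 4 7 9 8 11 19 16 13 20 21 14

pivot=11, i=-1
j=0: 6≤11, i=0, swap(0,0) ⇒ 6 4 13 14 7 9 19 16 8 20 21 11
j=1: 4≤11, i=1, swap(1,1) ⇒ 6 4 13 14 7 9 19 16 8 20 21 11
j=2: 13>11, skip
j=3: 14>11, skip
j=4: 7≤11, i=2, swap(2,4) ⇒ 6 4 7 14 13 9 19 16 8 20 21 11
j=5: 9≤11, i=3, swap(3,5) ⇒ 6 4 7 9 13 14 19 16 8 20 21 11
j=6: 19>11, skip
j=7: 16>11, skip
j=8: 8≤11, i=4, swap(4,8) ⇒ 6 4 7 9 8 14 19 16 13 20 21 11
j=9: 20>11, skip
j=10: 21>11, skip
swap(5,11) ⇒ 6 4 7 9 8 11 19 16 13 20 21 14; return 5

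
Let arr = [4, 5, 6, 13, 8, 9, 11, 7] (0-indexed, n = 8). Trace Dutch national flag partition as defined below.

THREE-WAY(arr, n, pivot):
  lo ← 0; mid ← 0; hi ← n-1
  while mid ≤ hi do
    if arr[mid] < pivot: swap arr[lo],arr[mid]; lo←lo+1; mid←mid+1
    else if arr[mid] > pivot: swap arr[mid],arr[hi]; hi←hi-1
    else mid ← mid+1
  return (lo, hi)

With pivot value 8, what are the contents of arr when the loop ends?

pivot = 8; lo=0, mid=0, hi=7
arr[mid]=4<8: swap arr[0],arr[0]; lo=1,mid=1 → [4, 5, 6, 13, 8, 9, 11, 7]
arr[mid]=5<8: swap arr[1],arr[1]; lo=2,mid=2 → [4, 5, 6, 13, 8, 9, 11, 7]
arr[mid]=6<8: swap arr[2],arr[2]; lo=3,mid=3 → [4, 5, 6, 13, 8, 9, 11, 7]
arr[mid]=13>8: swap arr[3],arr[7]; hi=6 → [4, 5, 6, 7, 8, 9, 11, 13]
arr[mid]=7<8: swap arr[3],arr[3]; lo=4,mid=4 → [4, 5, 6, 7, 8, 9, 11, 13]
arr[mid]=8=8: mid=5
arr[mid]=9>8: swap arr[5],arr[6]; hi=5 → [4, 5, 6, 7, 8, 11, 9, 13]
arr[mid]=11>8: swap arr[5],arr[5]; hi=4 → [4, 5, 6, 7, 8, 11, 9, 13]
end: lo=4, hi=4; arr = [4, 5, 6, 7, 8, 11, 9, 13]

[4, 5, 6, 7, 8, 11, 9, 13]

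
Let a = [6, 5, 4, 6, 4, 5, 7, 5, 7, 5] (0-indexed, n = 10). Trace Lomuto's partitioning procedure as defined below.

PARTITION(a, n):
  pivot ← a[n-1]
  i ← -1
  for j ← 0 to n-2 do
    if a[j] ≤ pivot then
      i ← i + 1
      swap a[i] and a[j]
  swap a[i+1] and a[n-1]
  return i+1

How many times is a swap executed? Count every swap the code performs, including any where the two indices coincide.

pivot = a[9] = 5; i = -1
j=0: a[0]=6 > 5 → no swap
j=1: a[1]=5 ≤ 5 → i=0, swap a[0],a[1] → [5, 6, 4, 6, 4, 5, 7, 5, 7, 5]
j=2: a[2]=4 ≤ 5 → i=1, swap a[1],a[2] → [5, 4, 6, 6, 4, 5, 7, 5, 7, 5]
j=3: a[3]=6 > 5 → no swap
j=4: a[4]=4 ≤ 5 → i=2, swap a[2],a[4] → [5, 4, 4, 6, 6, 5, 7, 5, 7, 5]
j=5: a[5]=5 ≤ 5 → i=3, swap a[3],a[5] → [5, 4, 4, 5, 6, 6, 7, 5, 7, 5]
j=6: a[6]=7 > 5 → no swap
j=7: a[7]=5 ≤ 5 → i=4, swap a[4],a[7] → [5, 4, 4, 5, 5, 6, 7, 6, 7, 5]
j=8: a[8]=7 > 5 → no swap
final swap a[5],a[9] → [5, 4, 4, 5, 5, 5, 7, 6, 7, 6]; return 5

6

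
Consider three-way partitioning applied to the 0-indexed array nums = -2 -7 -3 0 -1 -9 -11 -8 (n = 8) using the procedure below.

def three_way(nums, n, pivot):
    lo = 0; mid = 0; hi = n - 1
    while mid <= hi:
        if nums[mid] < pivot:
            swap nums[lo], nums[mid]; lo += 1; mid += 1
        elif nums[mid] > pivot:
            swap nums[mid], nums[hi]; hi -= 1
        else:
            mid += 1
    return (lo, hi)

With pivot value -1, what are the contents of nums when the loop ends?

pivot = -1; lo=0, mid=0, hi=7
nums[mid]=-2<-1: swap nums[0],nums[0]; lo=1,mid=1 → -2 -7 -3 0 -1 -9 -11 -8
nums[mid]=-7<-1: swap nums[1],nums[1]; lo=2,mid=2 → -2 -7 -3 0 -1 -9 -11 -8
nums[mid]=-3<-1: swap nums[2],nums[2]; lo=3,mid=3 → -2 -7 -3 0 -1 -9 -11 -8
nums[mid]=0>-1: swap nums[3],nums[7]; hi=6 → -2 -7 -3 -8 -1 -9 -11 0
nums[mid]=-8<-1: swap nums[3],nums[3]; lo=4,mid=4 → -2 -7 -3 -8 -1 -9 -11 0
nums[mid]=-1=-1: mid=5
nums[mid]=-9<-1: swap nums[4],nums[5]; lo=5,mid=6 → -2 -7 -3 -8 -9 -1 -11 0
nums[mid]=-11<-1: swap nums[5],nums[6]; lo=6,mid=7 → -2 -7 -3 -8 -9 -11 -1 0
end: lo=6, hi=6; nums = -2 -7 -3 -8 -9 -11 -1 0

-2 -7 -3 -8 -9 -11 -1 0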